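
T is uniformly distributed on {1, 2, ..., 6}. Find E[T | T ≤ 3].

2

Given T ≤ 3, T is equally likely to be any of {1, 2, 3}.
E[T | T ≤ 3] = (1 + 2 + 3) / 3 = 2.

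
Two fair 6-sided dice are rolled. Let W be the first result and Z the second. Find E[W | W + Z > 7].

P(W + Z > 7) = 5/12.
Summing W·P(x,y) over outcomes with W + Z > 7 gives 35/18.
E[W | W + Z > 7] = (35/18) / (5/12) = 14/3.

14/3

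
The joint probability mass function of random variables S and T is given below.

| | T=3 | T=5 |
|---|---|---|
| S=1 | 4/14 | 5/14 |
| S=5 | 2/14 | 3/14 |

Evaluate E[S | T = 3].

P(T = 3) = 3/7.
Σ S·P over the event = 1·(4/14) + 5·(2/14) = 1.
E[S | T = 3] = (1) / (3/7) = 7/3.

7/3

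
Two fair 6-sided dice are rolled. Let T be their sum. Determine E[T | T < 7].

14/3

P(T < 7) = 5/12.
Σ over the event: 2·1/36 + 3·1/18 + 4·1/12 + 5·1/9 + 6·5/36 = 35/18.
E[T | T < 7] = (35/18) / (5/12) = 14/3.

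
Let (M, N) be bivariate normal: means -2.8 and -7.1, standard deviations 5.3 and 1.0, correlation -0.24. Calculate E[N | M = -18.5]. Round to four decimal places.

-6.3891

E[N | M=x] = μ_N + ρ(σ_N/σ_M)(x − μ_M) for jointly normal variables.
E[N | M=-18.5] = -7.1 + (-0.24)·(1.0/5.3)·(-18.5 − (-2.8)) = -7.1 + (-0.045283)·(-15.7) = -6.3891.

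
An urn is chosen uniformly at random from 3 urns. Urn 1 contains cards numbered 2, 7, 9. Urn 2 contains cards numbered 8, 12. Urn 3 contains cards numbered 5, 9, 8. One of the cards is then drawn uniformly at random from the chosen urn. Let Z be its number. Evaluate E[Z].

E[Z | urn 1] = (2+7+9)/3 = 6.
E[Z | urn 2] = (8+12)/2 = 10.
E[Z | urn 3] = (5+9+8)/3 = 22/3.
By the law of total expectation,
E[Z] = (1/3)·(6) + (1/3)·(10) + (1/3)·(22/3) = 70/9.

70/9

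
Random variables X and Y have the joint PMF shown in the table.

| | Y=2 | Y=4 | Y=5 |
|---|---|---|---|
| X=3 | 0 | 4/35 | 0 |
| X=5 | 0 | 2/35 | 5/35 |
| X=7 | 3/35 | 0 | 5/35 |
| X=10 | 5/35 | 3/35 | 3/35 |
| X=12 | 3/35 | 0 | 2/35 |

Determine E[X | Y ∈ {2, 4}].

159/20

P(Y ∈ {2, 4}) = 4/7.
Summing X·P(X=x,Y=y) over the conditioning event gives 159/35.
E[X | Y ∈ {2, 4}] = (159/35) / (4/7) = 159/20.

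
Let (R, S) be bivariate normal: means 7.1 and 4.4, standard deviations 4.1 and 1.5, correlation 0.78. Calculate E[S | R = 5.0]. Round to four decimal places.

E[S | R=x] = μ_S + ρ(σ_S/σ_R)(x − μ_R) for jointly normal variables.
E[S | R=5.0] = 4.4 + (0.78)·(1.5/4.1)·(5.0 − (7.1)) = 4.4 + (0.28537)·(-2.1) = 3.8007.

3.8007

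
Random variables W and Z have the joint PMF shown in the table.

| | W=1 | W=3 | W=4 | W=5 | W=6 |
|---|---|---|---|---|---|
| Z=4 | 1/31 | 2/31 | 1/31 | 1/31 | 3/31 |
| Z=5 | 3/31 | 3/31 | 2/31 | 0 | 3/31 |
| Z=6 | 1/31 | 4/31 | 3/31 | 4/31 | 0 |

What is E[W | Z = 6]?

15/4

P(Z = 6) = 12/31.
Σ W·P over the event = 1·(1/31) + 3·(4/31) + 4·(3/31) + 5·(4/31) = 45/31.
E[W | Z = 6] = (45/31) / (12/31) = 15/4.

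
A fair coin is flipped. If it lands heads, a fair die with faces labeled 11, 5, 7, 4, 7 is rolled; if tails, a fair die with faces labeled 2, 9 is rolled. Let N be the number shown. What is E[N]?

E[N | heads] = (11+5+7+4+7)/5 = 34/5.
E[N | tails] = (2+9)/2 = 11/2.
E[N] = (1/2)·(34/5) + (1/2)·(11/2) = 123/20.

123/20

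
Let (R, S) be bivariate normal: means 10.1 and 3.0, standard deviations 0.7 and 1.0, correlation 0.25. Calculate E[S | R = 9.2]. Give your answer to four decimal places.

E[S | R=x] = μ_S + ρ(σ_S/σ_R)(x − μ_R) for jointly normal variables.
E[S | R=9.2] = 3.0 + (0.25)·(1.0/0.7)·(9.2 − (10.1)) = 3.0 + (0.35714)·(-0.9) = 2.6786.

2.6786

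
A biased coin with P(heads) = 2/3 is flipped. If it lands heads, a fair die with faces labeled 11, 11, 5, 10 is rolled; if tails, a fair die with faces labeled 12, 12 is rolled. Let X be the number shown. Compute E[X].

61/6

E[X | heads] = (11+11+5+10)/4 = 37/4.
E[X | tails] = (12+12)/2 = 12.
E[X] = (2/3)·(37/4) + (1/3)·(12) = 61/6.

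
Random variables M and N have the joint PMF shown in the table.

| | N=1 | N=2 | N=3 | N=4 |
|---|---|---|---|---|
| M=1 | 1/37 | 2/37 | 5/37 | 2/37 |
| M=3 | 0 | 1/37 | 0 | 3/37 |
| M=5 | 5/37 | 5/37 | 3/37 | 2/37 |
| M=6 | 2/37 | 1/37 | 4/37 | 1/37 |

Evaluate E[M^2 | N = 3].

P(N = 3) = 12/37.
Summing M^2·P(M=x,N=y) over the conditioning event gives 224/37.
E[M^2 | N = 3] = (224/37) / (12/37) = 56/3.

56/3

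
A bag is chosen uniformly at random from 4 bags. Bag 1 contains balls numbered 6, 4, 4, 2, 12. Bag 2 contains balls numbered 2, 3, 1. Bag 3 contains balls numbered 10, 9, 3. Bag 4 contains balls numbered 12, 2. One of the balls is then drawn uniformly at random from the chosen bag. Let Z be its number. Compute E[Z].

329/60

E[Z | bag 1] = (6+4+4+2+12)/5 = 28/5.
E[Z | bag 2] = (2+3+1)/3 = 2.
E[Z | bag 3] = (10+9+3)/3 = 22/3.
E[Z | bag 4] = (12+2)/2 = 7.
By the law of total expectation,
E[Z] = (1/4)·(28/5) + (1/4)·(2) + (1/4)·(22/3) + (1/4)·(7) = 329/60.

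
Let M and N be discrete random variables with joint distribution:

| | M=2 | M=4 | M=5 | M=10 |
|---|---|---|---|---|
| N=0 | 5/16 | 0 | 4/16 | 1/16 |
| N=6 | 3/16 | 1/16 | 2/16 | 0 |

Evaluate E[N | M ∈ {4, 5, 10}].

9/4

P(M ∈ {4, 5, 10}) = 1/2.
Σ N·P over the event = 6·(1/16) + 0·(4/16) + 6·(2/16) + 0·(1/16) = 9/8.
E[N | M ∈ {4, 5, 10}] = (9/8) / (1/2) = 9/4.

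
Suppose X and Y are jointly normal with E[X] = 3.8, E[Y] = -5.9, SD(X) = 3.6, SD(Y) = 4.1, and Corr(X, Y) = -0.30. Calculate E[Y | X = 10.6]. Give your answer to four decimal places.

-8.2233

The regression of Y on X has slope ρ·σ_Y/σ_X and passes through (μ_X, μ_Y).
E[Y | X=10.6] = -5.9 + (-0.30)·(4.1/3.6)·(10.6 − (3.8)) = -5.9 + (-0.341667)·(6.8) = -8.2233.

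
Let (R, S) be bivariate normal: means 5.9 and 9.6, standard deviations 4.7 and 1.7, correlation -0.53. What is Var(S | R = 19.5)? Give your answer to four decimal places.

2.0782

The conditional variance in a bivariate normal is σ_S²(1 − ρ²), independent of x.
Var(S | R=19.5) = (1.7)²·(1 − (-0.53)²) = 2.89·0.7191 = 2.0782.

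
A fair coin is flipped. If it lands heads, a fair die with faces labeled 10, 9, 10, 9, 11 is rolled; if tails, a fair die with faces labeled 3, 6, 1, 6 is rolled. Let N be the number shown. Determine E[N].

69/10

E[N | heads] = (10+9+10+9+11)/5 = 49/5.
E[N | tails] = (3+6+1+6)/4 = 4.
By the law of total expectation,
E[N] = (1/2)·(49/5) + (1/2)·(4) = 69/10.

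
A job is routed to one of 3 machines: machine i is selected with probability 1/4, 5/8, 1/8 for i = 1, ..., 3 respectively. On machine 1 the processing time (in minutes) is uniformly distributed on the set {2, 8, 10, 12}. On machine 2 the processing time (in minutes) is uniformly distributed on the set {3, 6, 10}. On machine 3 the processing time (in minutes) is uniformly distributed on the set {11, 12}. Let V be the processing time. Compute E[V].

355/48

E[V | machine 1] = (2+8+10+12)/4 = 8.
E[V | machine 2] = (3+6+10)/3 = 19/3.
E[V | machine 3] = (11+12)/2 = 23/2.
E[V] = (1/4)·(8) + (5/8)·(19/3) + (1/8)·(23/2) = 355/48.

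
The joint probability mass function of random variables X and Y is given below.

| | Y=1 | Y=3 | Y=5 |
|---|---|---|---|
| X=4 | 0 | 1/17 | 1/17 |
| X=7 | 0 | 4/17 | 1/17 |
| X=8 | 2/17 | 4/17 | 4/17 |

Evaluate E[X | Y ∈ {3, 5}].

P(Y ∈ {3, 5}) = 15/17.
Σ X·P over the event = 4·(1/17) + 4·(1/17) + 7·(4/17) + 7·(1/17) + 8·(4/17) + 8·(4/17) = 107/17.
E[X | Y ∈ {3, 5}] = (107/17) / (15/17) = 107/15.

107/15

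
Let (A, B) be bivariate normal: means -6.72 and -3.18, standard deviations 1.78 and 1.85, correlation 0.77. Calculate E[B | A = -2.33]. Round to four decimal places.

0.3332

The regression of B on A has slope ρ·σ_B/σ_A and passes through (μ_A, μ_B).
E[B | A=-2.33] = -3.18 + (0.77)·(1.85/1.78)·(-2.33 − (-6.72)) = -3.18 + (0.80028)·(4.39) = 0.3332.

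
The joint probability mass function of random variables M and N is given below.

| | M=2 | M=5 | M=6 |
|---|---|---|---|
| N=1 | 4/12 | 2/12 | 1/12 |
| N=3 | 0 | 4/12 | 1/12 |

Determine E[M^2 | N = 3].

P(N = 3) = 5/12.
Summing M^2·P(M=x,N=y) over the conditioning event gives 34/3.
E[M^2 | N = 3] = (34/3) / (5/12) = 136/5.

136/5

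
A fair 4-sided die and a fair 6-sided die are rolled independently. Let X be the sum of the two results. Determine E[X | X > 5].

P(X > 5) = 7/12.
Σ over the event: 6·1/6 + 7·1/6 + 8·1/8 + 9·1/12 + 10·1/24 = 13/3.
E[X | X > 5] = (13/3) / (7/12) = 52/7.

52/7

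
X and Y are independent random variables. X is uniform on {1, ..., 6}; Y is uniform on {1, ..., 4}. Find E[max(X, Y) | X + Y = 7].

Outcomes with X + Y = 7: (3,4), (4,3), (5,2), (6,1), each with probability 1/24.
E[max(X, Y) | X + Y = 7] = (4 + 4 + 5 + 6) / 4 = 19/4.

19/4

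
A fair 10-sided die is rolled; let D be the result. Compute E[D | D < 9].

9/2

Given D < 9, D is equally likely to be any of {1, 2, 3, 4, 5, 6, 7, 8}.
E[D | D < 9] = (1 + 2 + 3 + 4 + 5 + 6 + 7 + 8) / 8 = 9/2.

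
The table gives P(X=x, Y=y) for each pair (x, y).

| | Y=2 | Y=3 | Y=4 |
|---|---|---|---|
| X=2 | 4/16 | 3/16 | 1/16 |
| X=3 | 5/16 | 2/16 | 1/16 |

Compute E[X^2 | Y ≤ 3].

P(Y ≤ 3) = 7/8.
Σ X^2·P over the event = 4·(4/16) + 4·(3/16) + 9·(5/16) + 9·(2/16) = 91/16.
E[X^2 | Y ≤ 3] = (91/16) / (7/8) = 13/2.

13/2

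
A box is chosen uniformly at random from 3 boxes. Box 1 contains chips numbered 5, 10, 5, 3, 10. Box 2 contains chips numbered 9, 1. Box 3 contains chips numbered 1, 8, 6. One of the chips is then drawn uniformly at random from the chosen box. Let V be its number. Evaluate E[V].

E[V | box 1] = (5+10+5+3+10)/5 = 33/5.
E[V | box 2] = (9+1)/2 = 5.
E[V | box 3] = (1+8+6)/3 = 5.
E[V] = (1/3)·(33/5) + (1/3)·(5) + (1/3)·(5) = 83/15.

83/15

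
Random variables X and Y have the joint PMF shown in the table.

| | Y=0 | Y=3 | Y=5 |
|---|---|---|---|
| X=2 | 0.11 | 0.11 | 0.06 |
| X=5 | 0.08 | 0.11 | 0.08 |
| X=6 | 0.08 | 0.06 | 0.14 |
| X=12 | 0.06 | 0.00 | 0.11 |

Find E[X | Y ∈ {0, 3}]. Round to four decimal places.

4.8361

P(Y ∈ {0, 3}) = 0.61.
Σ X·P over the event = 2·(0.11) + 2·(0.11) + 5·(0.08) + 5·(0.11) + 6·(0.08) + 6·(0.06) + 12·(0.06) = 2.95.
E[X | Y ∈ {0, 3}] = (2.95) / (0.61) = 4.8361.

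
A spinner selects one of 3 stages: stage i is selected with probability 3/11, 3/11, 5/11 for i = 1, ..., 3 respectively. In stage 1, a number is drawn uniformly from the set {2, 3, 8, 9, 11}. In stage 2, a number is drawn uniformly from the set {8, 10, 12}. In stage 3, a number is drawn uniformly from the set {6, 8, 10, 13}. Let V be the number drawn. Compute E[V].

1921/220

E[V | stage 1] = (2+3+8+9+11)/5 = 33/5.
E[V | stage 2] = (8+10+12)/3 = 10.
E[V | stage 3] = (6+8+10+13)/4 = 37/4.
E[V] = (3/11)·(33/5) + (3/11)·(10) + (5/11)·(37/4) = 1921/220.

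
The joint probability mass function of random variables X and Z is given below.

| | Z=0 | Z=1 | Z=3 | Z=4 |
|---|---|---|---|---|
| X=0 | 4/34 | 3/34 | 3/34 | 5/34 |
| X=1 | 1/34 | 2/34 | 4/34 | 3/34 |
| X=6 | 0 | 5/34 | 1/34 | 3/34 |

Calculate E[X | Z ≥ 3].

31/19

P(Z ≥ 3) = 19/34.
Σ X·P over the event = 0·(3/34) + 0·(5/34) + 1·(4/34) + 1·(3/34) + 6·(1/34) + 6·(3/34) = 31/34.
E[X | Z ≥ 3] = (31/34) / (19/34) = 31/19.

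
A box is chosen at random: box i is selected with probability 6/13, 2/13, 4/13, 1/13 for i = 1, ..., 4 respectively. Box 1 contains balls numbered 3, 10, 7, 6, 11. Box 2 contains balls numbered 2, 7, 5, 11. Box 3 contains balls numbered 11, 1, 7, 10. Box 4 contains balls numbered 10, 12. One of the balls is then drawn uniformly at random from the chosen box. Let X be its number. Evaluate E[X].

969/130

E[X | box 1] = (3+10+7+6+11)/5 = 37/5.
E[X | box 2] = (2+7+5+11)/4 = 25/4.
E[X | box 3] = (11+1+7+10)/4 = 29/4.
E[X | box 4] = (10+12)/2 = 11.
E[X] = (6/13)·(37/5) + (2/13)·(25/4) + (4/13)·(29/4) + (1/13)·(11) = 969/130.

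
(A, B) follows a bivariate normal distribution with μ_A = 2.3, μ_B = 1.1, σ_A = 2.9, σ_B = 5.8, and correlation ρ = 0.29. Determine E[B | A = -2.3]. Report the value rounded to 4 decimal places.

-1.5680

For a bivariate normal, E[B | A=x] = μ_B + ρ·(σ_B/σ_A)·(x − μ_A).
E[B | A=-2.3] = 1.1 + (0.29)·(5.8/2.9)·(-2.3 − (2.3)) = 1.1 + (0.58)·(-4.6) = -1.5680.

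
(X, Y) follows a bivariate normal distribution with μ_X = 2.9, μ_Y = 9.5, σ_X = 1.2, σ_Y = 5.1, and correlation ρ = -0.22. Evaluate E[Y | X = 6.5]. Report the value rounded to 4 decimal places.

6.1340

The regression of Y on X has slope ρ·σ_Y/σ_X and passes through (μ_X, μ_Y).
E[Y | X=6.5] = 9.5 + (-0.22)·(5.1/1.2)·(6.5 − (2.9)) = 9.5 + (-0.935)·(3.6) = 6.1340.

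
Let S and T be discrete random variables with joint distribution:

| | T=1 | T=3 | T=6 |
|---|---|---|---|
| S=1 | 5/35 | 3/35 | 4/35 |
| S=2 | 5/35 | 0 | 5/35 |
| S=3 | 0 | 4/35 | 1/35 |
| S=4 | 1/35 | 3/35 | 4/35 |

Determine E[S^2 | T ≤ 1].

41/11

P(T ≤ 1) = 11/35.
Σ S^2·P over the event = 1·(5/35) + 4·(5/35) + 16·(1/35) = 41/35.
E[S^2 | T ≤ 1] = (41/35) / (11/35) = 41/11.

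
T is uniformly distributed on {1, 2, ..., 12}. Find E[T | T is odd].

Given T is odd, T is equally likely to be any of {1, 3, 5, 7, 9, 11}.
E[T | T is odd] = (1 + 3 + 5 + 7 + 9 + 11) / 6 = 6.

6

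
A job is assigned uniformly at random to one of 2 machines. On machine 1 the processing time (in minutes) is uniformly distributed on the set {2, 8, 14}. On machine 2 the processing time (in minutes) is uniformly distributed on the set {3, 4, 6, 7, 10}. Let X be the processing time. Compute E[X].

E[X | machine 1] = (2+8+14)/3 = 8.
E[X | machine 2] = (3+4+6+7+10)/5 = 6.
By the law of total expectation,
E[X] = (1/2)·(8) + (1/2)·(6) = 7.

7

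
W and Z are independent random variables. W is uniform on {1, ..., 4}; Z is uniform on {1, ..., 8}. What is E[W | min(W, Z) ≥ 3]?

7/2

P(min(W, Z) ≥ 3) = 3/8.
Summing W·P(x,y) over outcomes with min(W, Z) ≥ 3 gives 21/16.
E[W | min(W, Z) ≥ 3] = (21/16) / (3/8) = 7/2.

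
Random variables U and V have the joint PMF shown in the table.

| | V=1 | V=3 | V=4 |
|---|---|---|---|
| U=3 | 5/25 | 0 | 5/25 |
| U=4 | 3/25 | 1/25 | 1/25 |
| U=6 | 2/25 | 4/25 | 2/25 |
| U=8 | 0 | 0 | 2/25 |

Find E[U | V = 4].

P(V = 4) = 2/5.
Σ U·P over the event = 3·(5/25) + 4·(1/25) + 6·(2/25) + 8·(2/25) = 47/25.
E[U | V = 4] = (47/25) / (2/5) = 47/10.

47/10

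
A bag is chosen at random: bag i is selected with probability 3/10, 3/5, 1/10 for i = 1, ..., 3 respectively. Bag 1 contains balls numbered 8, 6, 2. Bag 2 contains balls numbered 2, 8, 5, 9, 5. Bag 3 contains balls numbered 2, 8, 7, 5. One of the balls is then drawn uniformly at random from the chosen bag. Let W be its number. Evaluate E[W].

E[W | bag 1] = (8+6+2)/3 = 16/3.
E[W | bag 2] = (2+8+5+9+5)/5 = 29/5.
E[W | bag 3] = (2+8+7+5)/4 = 11/2.
By the law of total expectation,
E[W] = (3/10)·(16/3) + (3/5)·(29/5) + (1/10)·(11/2) = 563/100.

563/100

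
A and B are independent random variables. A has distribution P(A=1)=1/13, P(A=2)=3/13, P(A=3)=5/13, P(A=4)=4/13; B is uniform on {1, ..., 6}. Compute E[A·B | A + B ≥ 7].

P(A + B ≥ 7) = 19/39.
Summing AB·P(x,y) over outcomes with A + B ≥ 7 gives 15/2.
E[A·B | A + B ≥ 7] = (15/2) / (19/39) = 585/38.

585/38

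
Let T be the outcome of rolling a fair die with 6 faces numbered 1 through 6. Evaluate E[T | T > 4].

11/2

Given T > 4, T is equally likely to be any of {5, 6}.
E[T | T > 4] = (5 + 6) / 2 = 11/2.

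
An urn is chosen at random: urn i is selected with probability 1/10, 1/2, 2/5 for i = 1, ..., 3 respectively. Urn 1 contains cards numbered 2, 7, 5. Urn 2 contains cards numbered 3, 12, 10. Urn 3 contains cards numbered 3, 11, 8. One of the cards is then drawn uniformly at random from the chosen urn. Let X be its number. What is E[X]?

E[X | urn 1] = (2+7+5)/3 = 14/3.
E[X | urn 2] = (3+12+10)/3 = 25/3.
E[X | urn 3] = (3+11+8)/3 = 22/3.
By the law of total expectation,
E[X] = (1/10)·(14/3) + (1/2)·(25/3) + (2/5)·(22/3) = 227/30.

227/30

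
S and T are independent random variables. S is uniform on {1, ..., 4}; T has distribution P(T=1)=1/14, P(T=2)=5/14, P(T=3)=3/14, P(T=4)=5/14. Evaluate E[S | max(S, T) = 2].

P(max(S, T) = 2) = 11/56.
Summing S·P(x,y) over outcomes with max(S, T) = 2 gives 17/56.
E[S | max(S, T) = 2] = (17/56) / (11/56) = 17/11.

17/11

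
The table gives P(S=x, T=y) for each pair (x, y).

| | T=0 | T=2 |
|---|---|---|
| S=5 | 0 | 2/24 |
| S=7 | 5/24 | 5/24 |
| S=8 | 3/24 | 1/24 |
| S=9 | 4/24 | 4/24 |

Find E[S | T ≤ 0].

P(T ≤ 0) = 1/2.
Σ S·P over the event = 7·(5/24) + 8·(3/24) + 9·(4/24) = 95/24.
E[S | T ≤ 0] = (95/24) / (1/2) = 95/12.

95/12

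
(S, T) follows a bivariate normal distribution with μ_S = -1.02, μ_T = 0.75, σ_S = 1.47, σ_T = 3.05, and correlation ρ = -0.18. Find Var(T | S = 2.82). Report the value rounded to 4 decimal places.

The conditional variance in a bivariate normal is σ_T²(1 − ρ²), independent of x.
Var(T | S=2.82) = (3.05)²·(1 − (-0.18)²) = 9.3025·0.9676 = 9.0011.

9.0011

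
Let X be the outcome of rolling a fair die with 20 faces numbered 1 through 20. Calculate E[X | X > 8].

Given X > 8, X is equally likely to be any of {9, 10, 11, 12, 13, 14, 15, 16, 17, 18, 19, 20}.
E[X | X > 8] = (9 + 10 + 11 + 12 + 13 + 14 + 15 + 16 + 17 + 18 + 19 + 20) / 12 = 29/2.

29/2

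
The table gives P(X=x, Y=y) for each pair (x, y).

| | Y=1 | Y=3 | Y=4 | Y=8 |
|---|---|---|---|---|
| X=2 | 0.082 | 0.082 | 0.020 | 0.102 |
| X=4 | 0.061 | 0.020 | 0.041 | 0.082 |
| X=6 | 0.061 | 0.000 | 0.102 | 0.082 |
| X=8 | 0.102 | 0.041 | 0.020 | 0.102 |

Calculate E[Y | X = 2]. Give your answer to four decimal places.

4.2797

P(X = 2) = 0.286.
Σ Y·P over the event = 1·(0.082) + 3·(0.082) + 4·(0.020) + 8·(0.102) = 1.224.
E[Y | X = 2] = (1.224) / (0.286) = 4.2797.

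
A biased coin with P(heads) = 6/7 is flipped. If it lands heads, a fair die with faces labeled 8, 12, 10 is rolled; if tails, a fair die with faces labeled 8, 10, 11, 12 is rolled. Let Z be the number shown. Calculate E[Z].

E[Z | heads] = (8+12+10)/3 = 10.
E[Z | tails] = (8+10+11+12)/4 = 41/4.
E[Z] = (6/7)·(10) + (1/7)·(41/4) = 281/28.

281/28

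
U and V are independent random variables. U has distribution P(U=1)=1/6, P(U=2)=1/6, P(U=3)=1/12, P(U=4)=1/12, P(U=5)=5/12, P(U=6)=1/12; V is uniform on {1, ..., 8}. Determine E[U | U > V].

19/4

P(U > V) = 1/3.
Summing U·P(x,y) over outcomes with U > V gives 19/12.
E[U | U > V] = (19/12) / (1/3) = 19/4.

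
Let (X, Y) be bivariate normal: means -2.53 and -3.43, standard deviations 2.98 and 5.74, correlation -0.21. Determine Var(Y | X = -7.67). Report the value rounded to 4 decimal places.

The conditional variance in a bivariate normal is σ_Y²(1 − ρ²), independent of x.
Var(Y | X=-7.67) = (5.74)²·(1 − (-0.21)²) = 32.9476·0.9559 = 31.4946.

31.4946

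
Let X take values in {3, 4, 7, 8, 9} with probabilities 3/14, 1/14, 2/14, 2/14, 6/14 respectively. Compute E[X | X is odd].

7

P(X is odd) = 11/14.
Σ over the event: 3·3/14 + 7·1/7 + 9·3/7 = 11/2.
E[X | X is odd] = (11/2) / (11/14) = 7.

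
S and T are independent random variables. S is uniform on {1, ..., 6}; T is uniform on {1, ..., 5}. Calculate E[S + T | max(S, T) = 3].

P(max(S, T) = 3) = 1/6.
Summing (S+T)·P(x,y) over outcomes with max(S, T) = 3 gives 4/5.
E[S + T | max(S, T) = 3] = (4/5) / (1/6) = 24/5.

24/5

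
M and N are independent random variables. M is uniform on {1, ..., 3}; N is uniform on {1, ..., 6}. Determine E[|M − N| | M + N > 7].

3

Outcomes with M + N > 7: (2,6), (3,5), (3,6), each with probability 1/18.
E[|M − N| | M + N > 7] = (4 + 2 + 3) / 3 = 3.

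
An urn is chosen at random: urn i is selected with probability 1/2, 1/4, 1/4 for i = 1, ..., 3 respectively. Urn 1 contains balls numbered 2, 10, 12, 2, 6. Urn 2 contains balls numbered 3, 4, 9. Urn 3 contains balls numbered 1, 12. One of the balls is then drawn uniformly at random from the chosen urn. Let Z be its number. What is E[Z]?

E[Z | urn 1] = (2+10+12+2+6)/5 = 32/5.
E[Z | urn 2] = (3+4+9)/3 = 16/3.
E[Z | urn 3] = (1+12)/2 = 13/2.
By the law of total expectation,
E[Z] = (1/2)·(32/5) + (1/4)·(16/3) + (1/4)·(13/2) = 739/120.

739/120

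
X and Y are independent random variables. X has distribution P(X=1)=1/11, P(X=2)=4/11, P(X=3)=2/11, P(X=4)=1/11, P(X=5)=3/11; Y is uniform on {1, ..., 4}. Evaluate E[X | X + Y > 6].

P(X + Y > 6) = 13/44.
Summing X·P(x,y) over outcomes with X + Y > 6 gives 59/44.
E[X | X + Y > 6] = (59/44) / (13/44) = 59/13.

59/13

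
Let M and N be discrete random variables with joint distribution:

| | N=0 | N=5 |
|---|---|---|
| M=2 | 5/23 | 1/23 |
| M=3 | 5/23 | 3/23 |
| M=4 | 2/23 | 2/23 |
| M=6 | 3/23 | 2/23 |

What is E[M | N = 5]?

P(N = 5) = 8/23.
Summing M·P(M=x,N=y) over the conditioning event gives 31/23.
E[M | N = 5] = (31/23) / (8/23) = 31/8.

31/8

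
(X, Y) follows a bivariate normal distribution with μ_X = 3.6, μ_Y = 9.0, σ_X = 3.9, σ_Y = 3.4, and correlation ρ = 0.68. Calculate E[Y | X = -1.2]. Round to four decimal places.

The regression of Y on X has slope ρ·σ_Y/σ_X and passes through (μ_X, μ_Y).
E[Y | X=-1.2] = 9.0 + (0.68)·(3.4/3.9)·(-1.2 − (3.6)) = 9.0 + (0.59282)·(-4.8) = 6.1545.

6.1545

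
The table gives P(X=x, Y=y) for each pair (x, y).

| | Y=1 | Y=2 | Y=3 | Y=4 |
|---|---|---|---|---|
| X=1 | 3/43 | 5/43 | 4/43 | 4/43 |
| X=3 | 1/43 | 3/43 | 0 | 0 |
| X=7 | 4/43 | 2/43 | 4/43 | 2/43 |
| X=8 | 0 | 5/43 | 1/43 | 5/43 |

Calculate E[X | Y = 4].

P(Y = 4) = 11/43.
Summing X·P(X=x,Y=y) over the conditioning event gives 58/43.
E[X | Y = 4] = (58/43) / (11/43) = 58/11.

58/11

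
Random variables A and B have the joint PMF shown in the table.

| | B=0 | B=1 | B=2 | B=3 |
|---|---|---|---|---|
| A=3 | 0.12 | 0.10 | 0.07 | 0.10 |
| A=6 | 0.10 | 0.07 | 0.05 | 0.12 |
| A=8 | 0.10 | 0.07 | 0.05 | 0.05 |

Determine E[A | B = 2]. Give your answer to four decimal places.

5.3529

P(B = 2) = 0.17.
Σ A·P over the event = 3·(0.07) + 6·(0.05) + 8·(0.05) = 0.91.
E[A | B = 2] = (0.91) / (0.17) = 5.3529.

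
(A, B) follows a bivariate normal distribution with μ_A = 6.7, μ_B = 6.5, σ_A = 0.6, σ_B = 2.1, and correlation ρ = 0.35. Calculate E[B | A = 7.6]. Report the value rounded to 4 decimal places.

7.6025

For a bivariate normal, E[B | A=x] = μ_B + ρ·(σ_B/σ_A)·(x − μ_A).
E[B | A=7.6] = 6.5 + (0.35)·(2.1/0.6)·(7.6 − (6.7)) = 6.5 + (1.225)·(0.9) = 7.6025.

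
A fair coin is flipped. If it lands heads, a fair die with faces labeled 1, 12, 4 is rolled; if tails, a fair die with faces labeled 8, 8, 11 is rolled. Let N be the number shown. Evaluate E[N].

22/3

E[N | heads] = (1+12+4)/3 = 17/3.
E[N | tails] = (8+8+11)/3 = 9.
By the law of total expectation,
E[N] = (1/2)·(17/3) + (1/2)·(9) = 22/3.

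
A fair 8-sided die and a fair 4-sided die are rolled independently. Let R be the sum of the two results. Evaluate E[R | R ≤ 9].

P(R ≤ 9) = 13/16.
Σ over the event: 2·1/32 + 3·1/16 + 4·3/32 + 5·1/8 + 6·1/8 + 7·1/8 + 8·1/8 + 9·1/8 = 5.
E[R | R ≤ 9] = (5) / (13/16) = 80/13.

80/13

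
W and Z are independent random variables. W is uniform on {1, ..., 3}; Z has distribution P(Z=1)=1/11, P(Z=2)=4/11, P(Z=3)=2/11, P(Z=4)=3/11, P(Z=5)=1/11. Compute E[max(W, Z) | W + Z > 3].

92/27

P(W + Z > 3) = 9/11.
Summing max(W,Z)·P(x,y) over outcomes with W + Z > 3 gives 92/33.
E[max(W, Z) | W + Z > 3] = (92/33) / (9/11) = 92/27.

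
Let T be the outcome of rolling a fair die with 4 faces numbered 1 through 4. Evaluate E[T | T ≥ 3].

Given T ≥ 3, T is equally likely to be any of {3, 4}.
E[T | T ≥ 3] = (3 + 4) / 2 = 7/2.

7/2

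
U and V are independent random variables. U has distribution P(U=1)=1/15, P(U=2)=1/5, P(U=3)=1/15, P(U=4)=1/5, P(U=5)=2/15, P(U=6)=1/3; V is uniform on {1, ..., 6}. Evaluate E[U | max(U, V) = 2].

P(max(U, V) = 2) = 7/90.
Summing U·P(x,y) over outcomes with max(U, V) = 2 gives 13/90.
E[U | max(U, V) = 2] = (13/90) / (7/90) = 13/7.

13/7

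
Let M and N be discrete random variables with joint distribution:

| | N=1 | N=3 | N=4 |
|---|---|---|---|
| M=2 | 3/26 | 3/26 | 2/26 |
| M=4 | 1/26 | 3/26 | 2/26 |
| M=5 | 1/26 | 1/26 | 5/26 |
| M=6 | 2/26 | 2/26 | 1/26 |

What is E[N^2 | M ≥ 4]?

P(M ≥ 4) = 9/13.
Summing N^2·P(M=x,N=y) over the conditioning event gives 93/13.
E[N^2 | M ≥ 4] = (93/13) / (9/13) = 31/3.

31/3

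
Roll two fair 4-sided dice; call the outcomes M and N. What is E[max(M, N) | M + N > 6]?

4

Outcomes with M + N > 6: (3,4), (4,3), (4,4), each with probability 1/16.
E[max(M, N) | M + N > 6] = (4 + 4 + 4) / 3 = 4.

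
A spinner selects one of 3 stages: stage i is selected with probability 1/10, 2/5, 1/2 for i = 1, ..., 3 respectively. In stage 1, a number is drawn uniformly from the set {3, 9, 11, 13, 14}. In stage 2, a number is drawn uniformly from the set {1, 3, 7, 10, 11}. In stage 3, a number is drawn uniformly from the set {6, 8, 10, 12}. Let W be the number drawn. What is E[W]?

E[W | stage 1] = (3+9+11+13+14)/5 = 10.
E[W | stage 2] = (1+3+7+10+11)/5 = 32/5.
E[W | stage 3] = (6+8+10+12)/4 = 9.
E[W] = (1/10)·(10) + (2/5)·(32/5) + (1/2)·(9) = 403/50.

403/50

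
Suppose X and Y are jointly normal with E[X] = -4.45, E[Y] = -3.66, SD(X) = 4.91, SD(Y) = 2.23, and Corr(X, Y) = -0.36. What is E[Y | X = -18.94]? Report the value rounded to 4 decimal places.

-1.2908

The regression of Y on X has slope ρ·σ_Y/σ_X and passes through (μ_X, μ_Y).
E[Y | X=-18.94] = -3.66 + (-0.36)·(2.23/4.91)·(-18.94 − (-4.45)) = -3.66 + (-0.163503)·(-14.49) = -1.2908.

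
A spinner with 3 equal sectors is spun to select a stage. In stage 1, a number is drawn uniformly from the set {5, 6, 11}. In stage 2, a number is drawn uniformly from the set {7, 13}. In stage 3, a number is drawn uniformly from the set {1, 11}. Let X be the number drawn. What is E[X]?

E[X | stage 1] = (5+6+11)/3 = 22/3.
E[X | stage 2] = (7+13)/2 = 10.
E[X | stage 3] = (1+11)/2 = 6.
By the law of total expectation,
E[X] = (1/3)·(22/3) + (1/3)·(10) + (1/3)·(6) = 70/9.

70/9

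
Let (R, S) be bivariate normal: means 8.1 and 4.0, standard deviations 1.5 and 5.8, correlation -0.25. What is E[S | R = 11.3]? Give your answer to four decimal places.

For a bivariate normal, E[S | R=x] = μ_S + ρ·(σ_S/σ_R)·(x − μ_R).
E[S | R=11.3] = 4.0 + (-0.25)·(5.8/1.5)·(11.3 − (8.1)) = 4.0 + (-0.96667)·(3.2) = 0.9067.

0.9067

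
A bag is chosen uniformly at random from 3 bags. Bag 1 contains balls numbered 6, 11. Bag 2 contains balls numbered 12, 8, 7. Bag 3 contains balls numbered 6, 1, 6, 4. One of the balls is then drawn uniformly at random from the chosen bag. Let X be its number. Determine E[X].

E[X | bag 1] = (6+11)/2 = 17/2.
E[X | bag 2] = (12+8+7)/3 = 9.
E[X | bag 3] = (6+1+6+4)/4 = 17/4.
E[X] = (1/3)·(17/2) + (1/3)·(9) + (1/3)·(17/4) = 29/4.

29/4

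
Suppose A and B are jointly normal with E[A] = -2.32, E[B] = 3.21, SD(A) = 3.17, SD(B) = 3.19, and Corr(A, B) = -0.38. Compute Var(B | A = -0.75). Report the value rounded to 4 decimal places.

Var(B | A=x) = (1 − ρ²)·σ_B².
Var(B | A=-0.75) = (3.19)²·(1 − (-0.38)²) = 10.1761·0.8556 = 8.7067.

8.7067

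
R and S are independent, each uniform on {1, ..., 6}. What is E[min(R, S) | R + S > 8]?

P(R + S > 8) = 5/18.
Summing min(R,S)·P(x,y) over outcomes with R + S > 8 gives 43/36.
E[min(R, S) | R + S > 8] = (43/36) / (5/18) = 43/10.

43/10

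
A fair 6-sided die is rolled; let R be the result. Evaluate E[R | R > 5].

6

Given R > 5, R is equally likely to be any of {6}.
E[R | R > 5] = (6) / 1 = 6.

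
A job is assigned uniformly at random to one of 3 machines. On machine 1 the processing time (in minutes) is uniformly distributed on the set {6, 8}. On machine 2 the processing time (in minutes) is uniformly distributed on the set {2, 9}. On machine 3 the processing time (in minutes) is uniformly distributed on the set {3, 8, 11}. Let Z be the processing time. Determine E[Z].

E[Z | machine 1] = (6+8)/2 = 7.
E[Z | machine 2] = (2+9)/2 = 11/2.
E[Z | machine 3] = (3+8+11)/3 = 22/3.
E[Z] = (1/3)·(7) + (1/3)·(11/2) + (1/3)·(22/3) = 119/18.

119/18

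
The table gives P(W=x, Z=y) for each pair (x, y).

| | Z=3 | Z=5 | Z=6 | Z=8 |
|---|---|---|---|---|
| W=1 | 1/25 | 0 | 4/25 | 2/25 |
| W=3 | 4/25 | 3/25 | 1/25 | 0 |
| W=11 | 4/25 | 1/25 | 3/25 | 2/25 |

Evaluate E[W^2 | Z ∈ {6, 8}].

P(Z ∈ {6, 8}) = 12/25.
Σ W^2·P over the event = 1·(4/25) + 1·(2/25) + 9·(1/25) + 121·(3/25) + 121·(2/25) = 124/5.
E[W^2 | Z ∈ {6, 8}] = (124/5) / (12/25) = 155/3.

155/3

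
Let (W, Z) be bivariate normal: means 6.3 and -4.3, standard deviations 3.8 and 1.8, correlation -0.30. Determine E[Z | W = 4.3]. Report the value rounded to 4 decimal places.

-4.0158

The regression of Z on W has slope ρ·σ_Z/σ_W and passes through (μ_W, μ_Z).
E[Z | W=4.3] = -4.3 + (-0.30)·(1.8/3.8)·(4.3 − (6.3)) = -4.3 + (-0.14211)·(-2) = -4.0158.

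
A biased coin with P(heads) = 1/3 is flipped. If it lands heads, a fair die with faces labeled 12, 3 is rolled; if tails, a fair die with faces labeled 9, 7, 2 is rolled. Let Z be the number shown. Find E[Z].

13/2

E[Z | heads] = (12+3)/2 = 15/2.
E[Z | tails] = (9+7+2)/3 = 6.
E[Z] = (1/3)·(15/2) + (2/3)·(6) = 13/2.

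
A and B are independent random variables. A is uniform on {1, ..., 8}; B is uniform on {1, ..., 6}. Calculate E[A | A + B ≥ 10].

20/3

P(A + B ≥ 10) = 5/16.
Summing A·P(x,y) over outcomes with A + B ≥ 10 gives 25/12.
E[A | A + B ≥ 10] = (25/12) / (5/16) = 20/3.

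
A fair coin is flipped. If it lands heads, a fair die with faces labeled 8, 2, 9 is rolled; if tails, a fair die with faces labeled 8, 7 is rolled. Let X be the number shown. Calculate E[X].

E[X | heads] = (8+2+9)/3 = 19/3.
E[X | tails] = (8+7)/2 = 15/2.
By the law of total expectation,
E[X] = (1/2)·(19/3) + (1/2)·(15/2) = 83/12.

83/12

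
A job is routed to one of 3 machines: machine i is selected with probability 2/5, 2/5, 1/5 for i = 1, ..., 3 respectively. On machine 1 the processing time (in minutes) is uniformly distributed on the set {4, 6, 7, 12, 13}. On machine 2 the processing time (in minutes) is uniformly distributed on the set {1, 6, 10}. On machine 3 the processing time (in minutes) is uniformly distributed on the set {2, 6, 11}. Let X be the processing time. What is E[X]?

517/75

E[X | machine 1] = (4+6+7+12+13)/5 = 42/5.
E[X | machine 2] = (1+6+10)/3 = 17/3.
E[X | machine 3] = (2+6+11)/3 = 19/3.
By the law of total expectation,
E[X] = (2/5)·(42/5) + (2/5)·(17/3) + (1/5)·(19/3) = 517/75.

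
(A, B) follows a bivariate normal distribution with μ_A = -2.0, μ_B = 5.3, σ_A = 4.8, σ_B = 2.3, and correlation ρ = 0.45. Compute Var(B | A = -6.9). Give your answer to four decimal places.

The conditional variance in a bivariate normal is σ_B²(1 − ρ²), independent of x.
Var(B | A=-6.9) = (2.3)²·(1 − (0.45)²) = 5.29·0.7975 = 4.2188.

4.2188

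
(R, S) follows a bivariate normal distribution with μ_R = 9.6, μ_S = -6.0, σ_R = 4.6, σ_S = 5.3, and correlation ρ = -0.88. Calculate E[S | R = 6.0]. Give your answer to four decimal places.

For a bivariate normal, E[S | R=x] = μ_S + ρ·(σ_S/σ_R)·(x − μ_R).
E[S | R=6.0] = -6.0 + (-0.88)·(5.3/4.6)·(6.0 − (9.6)) = -6.0 + (-1.01391)·(-3.6) = -2.3499.

-2.3499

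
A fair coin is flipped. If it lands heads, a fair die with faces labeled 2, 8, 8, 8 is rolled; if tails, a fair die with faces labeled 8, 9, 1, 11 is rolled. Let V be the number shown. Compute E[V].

E[V | heads] = (2+8+8+8)/4 = 13/2.
E[V | tails] = (8+9+1+11)/4 = 29/4.
By the law of total expectation,
E[V] = (1/2)·(13/2) + (1/2)·(29/4) = 55/8.

55/8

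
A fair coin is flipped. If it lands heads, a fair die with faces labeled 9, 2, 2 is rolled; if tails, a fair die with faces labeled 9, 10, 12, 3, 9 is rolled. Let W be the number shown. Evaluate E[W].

E[W | heads] = (9+2+2)/3 = 13/3.
E[W | tails] = (9+10+12+3+9)/5 = 43/5.
By the law of total expectation,
E[W] = (1/2)·(13/3) + (1/2)·(43/5) = 97/15.

97/15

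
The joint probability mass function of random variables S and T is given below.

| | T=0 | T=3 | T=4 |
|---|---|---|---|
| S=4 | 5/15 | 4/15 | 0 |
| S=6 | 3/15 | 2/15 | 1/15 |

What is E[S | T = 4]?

P(T = 4) = 1/15.
Σ S·P over the event = 6·(1/15) = 2/5.
E[S | T = 4] = (2/5) / (1/15) = 6.

6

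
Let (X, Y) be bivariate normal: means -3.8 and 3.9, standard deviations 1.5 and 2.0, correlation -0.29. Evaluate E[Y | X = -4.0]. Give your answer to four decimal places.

3.9773

For a bivariate normal, E[Y | X=x] = μ_Y + ρ·(σ_Y/σ_X)·(x − μ_X).
E[Y | X=-4.0] = 3.9 + (-0.29)·(2.0/1.5)·(-4.0 − (-3.8)) = 3.9 + (-0.38667)·(-0.2) = 3.9773.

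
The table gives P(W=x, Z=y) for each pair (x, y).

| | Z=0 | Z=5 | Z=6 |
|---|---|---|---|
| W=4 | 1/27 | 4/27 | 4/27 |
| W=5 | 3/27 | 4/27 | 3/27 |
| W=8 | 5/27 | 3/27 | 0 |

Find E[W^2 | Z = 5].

356/11

P(Z = 5) = 11/27.
Σ W^2·P over the event = 16·(4/27) + 25·(4/27) + 64·(3/27) = 356/27.
E[W^2 | Z = 5] = (356/27) / (11/27) = 356/11.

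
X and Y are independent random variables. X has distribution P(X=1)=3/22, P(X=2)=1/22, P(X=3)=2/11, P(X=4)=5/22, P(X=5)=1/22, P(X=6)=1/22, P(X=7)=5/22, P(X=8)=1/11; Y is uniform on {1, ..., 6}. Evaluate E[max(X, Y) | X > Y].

P(X > Y) = 25/44.
Summing max(X,Y)·P(x,y) over outcomes with X > Y gives 221/66.
E[max(X, Y) | X > Y] = (221/66) / (25/44) = 442/75.

442/75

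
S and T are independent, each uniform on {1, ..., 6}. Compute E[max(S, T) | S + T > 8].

57/10

Outcomes with S + T > 8: (3,6), (4,5), (4,6), (5,4), (5,5), (5,6), (6,3), (6,4), (6,5), (6,6), each with probability 1/36.
E[max(S, T) | S + T > 8] = (6 + 5 + 6 + 5 + 5 + 6 + 6 + 6 + 6 + 6) / 10 = 57/10.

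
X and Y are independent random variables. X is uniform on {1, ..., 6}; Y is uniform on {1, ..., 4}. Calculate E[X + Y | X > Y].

P(X > Y) = 7/12.
Summing (X+Y)·P(x,y) over outcomes with X > Y gives 47/12.
E[X + Y | X > Y] = (47/12) / (7/12) = 47/7.

47/7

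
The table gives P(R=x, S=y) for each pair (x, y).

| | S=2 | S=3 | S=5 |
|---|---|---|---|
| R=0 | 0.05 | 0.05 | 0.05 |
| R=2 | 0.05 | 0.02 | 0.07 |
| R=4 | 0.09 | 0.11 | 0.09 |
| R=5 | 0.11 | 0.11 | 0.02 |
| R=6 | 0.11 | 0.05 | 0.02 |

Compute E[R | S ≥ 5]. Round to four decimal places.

P(S ≥ 5) = 0.25.
Σ R·P over the event = 0·(0.05) + 2·(0.07) + 4·(0.09) + 5·(0.02) + 6·(0.02) = 0.72.
E[R | S ≥ 5] = (0.72) / (0.25) = 2.8800.

2.8800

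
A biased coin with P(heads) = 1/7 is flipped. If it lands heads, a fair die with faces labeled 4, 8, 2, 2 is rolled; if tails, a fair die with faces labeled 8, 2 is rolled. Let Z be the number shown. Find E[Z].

E[Z | heads] = (4+8+2+2)/4 = 4.
E[Z | tails] = (8+2)/2 = 5.
By the law of total expectation,
E[Z] = (1/7)·(4) + (6/7)·(5) = 34/7.

34/7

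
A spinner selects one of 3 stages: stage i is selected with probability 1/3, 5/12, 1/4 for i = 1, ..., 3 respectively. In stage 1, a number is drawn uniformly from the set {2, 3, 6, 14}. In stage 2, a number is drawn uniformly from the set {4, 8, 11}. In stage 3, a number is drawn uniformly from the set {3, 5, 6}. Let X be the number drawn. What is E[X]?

E[X | stage 1] = (2+3+6+14)/4 = 25/4.
E[X | stage 2] = (4+8+11)/3 = 23/3.
E[X | stage 3] = (3+5+6)/3 = 14/3.
E[X] = (1/3)·(25/4) + (5/12)·(23/3) + (1/4)·(14/3) = 58/9.

58/9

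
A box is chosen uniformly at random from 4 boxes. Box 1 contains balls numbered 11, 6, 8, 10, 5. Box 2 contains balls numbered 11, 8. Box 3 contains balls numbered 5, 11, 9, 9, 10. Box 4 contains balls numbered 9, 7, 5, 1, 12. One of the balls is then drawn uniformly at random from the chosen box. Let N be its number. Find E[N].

E[N | box 1] = (11+6+8+10+5)/5 = 8.
E[N | box 2] = (11+8)/2 = 19/2.
E[N | box 3] = (5+11+9+9+10)/5 = 44/5.
E[N | box 4] = (9+7+5+1+12)/5 = 34/5.
By the law of total expectation,
E[N] = (1/4)·(8) + (1/4)·(19/2) + (1/4)·(44/5) + (1/4)·(34/5) = 331/40.

331/40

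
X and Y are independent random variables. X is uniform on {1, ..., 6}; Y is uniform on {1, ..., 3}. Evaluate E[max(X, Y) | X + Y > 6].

Outcomes with X + Y > 6: (4,3), (5,2), (5,3), (6,1), (6,2), (6,3), each with probability 1/18.
E[max(X, Y) | X + Y > 6] = (4 + 5 + 5 + 6 + 6 + 6) / 6 = 16/3.

16/3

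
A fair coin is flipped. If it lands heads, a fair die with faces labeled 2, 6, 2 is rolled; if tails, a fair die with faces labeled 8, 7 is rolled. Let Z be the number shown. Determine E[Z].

E[Z | heads] = (2+6+2)/3 = 10/3.
E[Z | tails] = (8+7)/2 = 15/2.
By the law of total expectation,
E[Z] = (1/2)·(10/3) + (1/2)·(15/2) = 65/12.

65/12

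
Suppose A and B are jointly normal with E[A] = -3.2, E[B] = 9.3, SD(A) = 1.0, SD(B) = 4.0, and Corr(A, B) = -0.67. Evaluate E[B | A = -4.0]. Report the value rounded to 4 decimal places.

11.4440

E[B | A=x] = μ_B + ρ(σ_B/σ_A)(x − μ_A) for jointly normal variables.
E[B | A=-4.0] = 9.3 + (-0.67)·(4.0/1.0)·(-4.0 − (-3.2)) = 9.3 + (-2.68)·(-0.8) = 11.4440.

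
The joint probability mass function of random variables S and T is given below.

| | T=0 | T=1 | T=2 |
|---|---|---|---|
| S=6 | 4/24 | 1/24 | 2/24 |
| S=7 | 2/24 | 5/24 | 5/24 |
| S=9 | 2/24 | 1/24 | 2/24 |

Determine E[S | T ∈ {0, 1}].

106/15

P(T ∈ {0, 1}) = 5/8.
Summing S·P(S=x,T=y) over the conditioning event gives 53/12.
E[S | T ∈ {0, 1}] = (53/12) / (5/8) = 106/15.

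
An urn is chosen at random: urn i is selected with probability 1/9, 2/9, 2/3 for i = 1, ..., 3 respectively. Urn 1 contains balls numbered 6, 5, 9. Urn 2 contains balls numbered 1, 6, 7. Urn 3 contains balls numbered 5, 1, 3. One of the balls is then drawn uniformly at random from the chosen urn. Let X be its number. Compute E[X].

34/9

E[X | urn 1] = (6+5+9)/3 = 20/3.
E[X | urn 2] = (1+6+7)/3 = 14/3.
E[X | urn 3] = (5+1+3)/3 = 3.
E[X] = (1/9)·(20/3) + (2/9)·(14/3) + (2/3)·(3) = 34/9.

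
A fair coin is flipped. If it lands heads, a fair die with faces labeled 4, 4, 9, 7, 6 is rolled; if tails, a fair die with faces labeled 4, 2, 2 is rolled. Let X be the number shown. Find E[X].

13/3

E[X | heads] = (4+4+9+7+6)/5 = 6.
E[X | tails] = (4+2+2)/3 = 8/3.
By the law of total expectation,
E[X] = (1/2)·(6) + (1/2)·(8/3) = 13/3.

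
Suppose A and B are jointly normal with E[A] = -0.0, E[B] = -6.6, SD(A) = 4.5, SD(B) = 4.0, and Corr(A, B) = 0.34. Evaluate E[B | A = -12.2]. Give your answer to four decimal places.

The regression of B on A has slope ρ·σ_B/σ_A and passes through (μ_A, μ_B).
E[B | A=-12.2] = -6.6 + (0.34)·(4.0/4.5)·(-12.2 − (-0.0)) = -6.6 + (0.30222)·(-12.2) = -10.2871.

-10.2871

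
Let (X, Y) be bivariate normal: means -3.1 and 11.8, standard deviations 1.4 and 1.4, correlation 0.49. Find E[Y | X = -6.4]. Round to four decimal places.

For a bivariate normal, E[Y | X=x] = μ_Y + ρ·(σ_Y/σ_X)·(x − μ_X).
E[Y | X=-6.4] = 11.8 + (0.49)·(1.4/1.4)·(-6.4 − (-3.1)) = 11.8 + (0.49)·(-3.3) = 10.1830.

10.1830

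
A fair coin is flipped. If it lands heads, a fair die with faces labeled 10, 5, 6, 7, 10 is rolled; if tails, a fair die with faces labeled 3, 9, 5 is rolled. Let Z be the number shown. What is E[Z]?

199/30

E[Z | heads] = (10+5+6+7+10)/5 = 38/5.
E[Z | tails] = (3+9+5)/3 = 17/3.
E[Z] = (1/2)·(38/5) + (1/2)·(17/3) = 199/30.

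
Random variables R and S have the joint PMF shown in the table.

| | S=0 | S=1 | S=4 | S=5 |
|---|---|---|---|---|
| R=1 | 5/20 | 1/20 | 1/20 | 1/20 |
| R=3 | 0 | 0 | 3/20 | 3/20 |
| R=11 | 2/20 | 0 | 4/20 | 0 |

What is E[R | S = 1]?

1

P(S = 1) = 1/20.
Summing R·P(R=x,S=y) over the conditioning event gives 1/20.
E[R | S = 1] = (1/20) / (1/20) = 1.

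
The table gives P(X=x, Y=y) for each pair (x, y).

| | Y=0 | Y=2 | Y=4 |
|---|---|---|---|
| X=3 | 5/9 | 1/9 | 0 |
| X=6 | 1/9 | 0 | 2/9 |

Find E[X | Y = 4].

P(Y = 4) = 2/9.
Σ X·P over the event = 6·(2/9) = 4/3.
E[X | Y = 4] = (4/3) / (2/9) = 6.

6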